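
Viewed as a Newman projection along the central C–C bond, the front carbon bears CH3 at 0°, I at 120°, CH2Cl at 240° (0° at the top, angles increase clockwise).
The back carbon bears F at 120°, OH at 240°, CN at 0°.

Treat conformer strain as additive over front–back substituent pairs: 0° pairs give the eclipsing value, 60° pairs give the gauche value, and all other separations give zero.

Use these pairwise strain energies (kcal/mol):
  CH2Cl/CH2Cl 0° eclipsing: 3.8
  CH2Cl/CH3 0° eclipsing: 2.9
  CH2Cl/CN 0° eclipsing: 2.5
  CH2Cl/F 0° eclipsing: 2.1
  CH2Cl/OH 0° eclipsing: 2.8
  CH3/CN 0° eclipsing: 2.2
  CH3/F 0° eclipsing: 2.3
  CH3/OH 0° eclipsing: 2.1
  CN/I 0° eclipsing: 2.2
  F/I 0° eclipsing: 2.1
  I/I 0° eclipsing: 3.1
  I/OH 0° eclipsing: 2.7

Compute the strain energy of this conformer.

7.1 kcal/mol

This conformer is eclipsed. CH3 at 0° is eclipsed with CN at 0° (2.2); I at 120° is eclipsed with F at 120° (2.1); CH2Cl at 240° is eclipsed with OH at 240° (2.8). Total 7.1 kcal/mol.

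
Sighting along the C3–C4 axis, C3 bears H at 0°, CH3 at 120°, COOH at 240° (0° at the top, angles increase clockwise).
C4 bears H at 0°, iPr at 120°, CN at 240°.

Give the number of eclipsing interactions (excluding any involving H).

Non-H eclipsing pairs: CH3(120°)/iPr(120°); COOH(240°)/CN(240°) — 2 interactions.

2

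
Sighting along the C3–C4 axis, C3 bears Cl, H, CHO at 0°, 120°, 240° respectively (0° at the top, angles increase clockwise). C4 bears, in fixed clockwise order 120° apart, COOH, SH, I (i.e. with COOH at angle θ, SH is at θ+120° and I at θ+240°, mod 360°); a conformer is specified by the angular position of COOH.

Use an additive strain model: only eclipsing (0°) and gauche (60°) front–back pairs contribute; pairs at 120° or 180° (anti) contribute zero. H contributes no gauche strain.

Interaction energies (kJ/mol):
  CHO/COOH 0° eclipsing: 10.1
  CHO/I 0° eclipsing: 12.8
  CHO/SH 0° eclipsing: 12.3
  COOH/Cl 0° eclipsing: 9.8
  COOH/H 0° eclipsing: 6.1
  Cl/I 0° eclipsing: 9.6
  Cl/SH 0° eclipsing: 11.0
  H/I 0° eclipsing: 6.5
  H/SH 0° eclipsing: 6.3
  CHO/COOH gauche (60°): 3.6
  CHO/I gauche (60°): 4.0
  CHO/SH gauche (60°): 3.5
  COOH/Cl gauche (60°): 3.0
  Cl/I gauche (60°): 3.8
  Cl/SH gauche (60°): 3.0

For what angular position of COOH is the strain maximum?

0°

COOH at 0° is eclipsed. Cl at 0° is eclipsed with COOH at 0° (9.8); H at 120° is eclipsed with SH at 120° (6.3); CHO at 240° is eclipsed with I at 240° (12.8). Total 28.9 kJ/mol.
COOH at 60° is staggered. Cl at 0° is gauche with COOH at 60° (3.0); Cl at 0° is gauche with I at 300° (3.8); CHO at 240° is gauche with SH at 180° (3.5); CHO at 240° is gauche with I at 300° (4.0). Total 14.3 kJ/mol.
COOH at 120° is eclipsed. Cl at 0° is eclipsed with I at 0° (9.6); H at 120° is eclipsed with COOH at 120° (6.1); CHO at 240° is eclipsed with SH at 240° (12.3). Total 28.0 kJ/mol.
COOH at 180° is staggered. Cl at 0° is gauche with SH at 300° (3.0); Cl at 0° is gauche with I at 60° (3.8); CHO at 240° is gauche with COOH at 180° (3.6); CHO at 240° is gauche with SH at 300° (3.5). Total 13.9 kJ/mol.
COOH at 240° is eclipsed. Cl at 0° is eclipsed with SH at 0° (11.0); H at 120° is eclipsed with I at 120° (6.5); CHO at 240° is eclipsed with COOH at 240° (10.1). Total 27.6 kJ/mol.
COOH at 300° is staggered. Cl at 0° is gauche with COOH at 300° (3.0); Cl at 0° is gauche with SH at 60° (3.0); CHO at 240° is gauche with COOH at 300° (3.6); CHO at 240° is gauche with I at 180° (4.0). Total 13.6 kJ/mol.
The maximum (28.9 kJ/mol) occurs with COOH at 0°.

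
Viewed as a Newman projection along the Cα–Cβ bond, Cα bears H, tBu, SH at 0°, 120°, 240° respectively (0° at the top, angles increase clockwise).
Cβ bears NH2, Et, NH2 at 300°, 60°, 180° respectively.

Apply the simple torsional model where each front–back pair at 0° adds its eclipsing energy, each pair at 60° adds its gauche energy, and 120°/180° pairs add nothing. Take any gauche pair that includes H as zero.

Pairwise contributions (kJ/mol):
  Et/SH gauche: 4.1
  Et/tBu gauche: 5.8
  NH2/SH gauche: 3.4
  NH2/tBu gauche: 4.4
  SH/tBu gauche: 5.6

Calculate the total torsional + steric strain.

17.0 kJ/mol

This conformer (staggered): tBu–Et gauche, tBu–NH2 gauche, SH–NH2 gauche, SH–NH2 gauche; 5.8 + 4.4 + 3.4 + 3.4 = 17.0 kJ/mol.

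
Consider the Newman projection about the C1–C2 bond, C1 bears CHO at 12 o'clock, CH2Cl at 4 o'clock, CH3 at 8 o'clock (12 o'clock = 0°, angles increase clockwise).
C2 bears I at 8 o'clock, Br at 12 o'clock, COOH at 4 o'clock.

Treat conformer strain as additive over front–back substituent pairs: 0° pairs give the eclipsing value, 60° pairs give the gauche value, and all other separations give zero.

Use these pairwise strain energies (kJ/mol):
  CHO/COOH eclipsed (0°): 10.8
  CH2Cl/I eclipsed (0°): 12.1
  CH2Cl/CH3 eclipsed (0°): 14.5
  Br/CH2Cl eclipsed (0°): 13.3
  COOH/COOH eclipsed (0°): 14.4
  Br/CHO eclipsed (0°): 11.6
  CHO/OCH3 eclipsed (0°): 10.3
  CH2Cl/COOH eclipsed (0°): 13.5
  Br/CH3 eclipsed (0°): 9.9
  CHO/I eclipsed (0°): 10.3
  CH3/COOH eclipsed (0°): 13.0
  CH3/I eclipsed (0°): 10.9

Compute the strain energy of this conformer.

This conformer (eclipsed): CHO(0°)/Br(0°) eclipsed 11.6; CH2Cl(120°)/COOH(120°) eclipsed 13.5; CH3(240°)/I(240°) eclipsed 10.9 → 36.0 kJ/mol.

36.0 kJ/mol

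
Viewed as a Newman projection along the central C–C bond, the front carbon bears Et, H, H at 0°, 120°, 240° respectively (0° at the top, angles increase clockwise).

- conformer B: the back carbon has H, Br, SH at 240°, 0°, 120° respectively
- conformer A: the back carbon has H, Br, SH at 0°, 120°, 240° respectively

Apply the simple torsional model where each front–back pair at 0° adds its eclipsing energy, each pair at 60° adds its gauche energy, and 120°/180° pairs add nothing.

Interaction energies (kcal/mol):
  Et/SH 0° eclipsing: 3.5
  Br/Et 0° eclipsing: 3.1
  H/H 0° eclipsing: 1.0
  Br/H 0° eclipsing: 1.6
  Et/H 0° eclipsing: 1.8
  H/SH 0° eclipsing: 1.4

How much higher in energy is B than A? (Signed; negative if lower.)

+0.7 kcal/mol

B (eclipsed): Et–Br eclipsed, H–SH eclipsed, H–H eclipsed; 3.1 + 1.4 + 1.0 = 5.5 kcal/mol.
A (eclipsed): Et–H eclipsed, H–Br eclipsed, H–SH eclipsed; 1.8 + 1.6 + 1.4 = 4.8 kcal/mol.
E(B) − E(A) = 5.5 − 4.8 = +0.7 kcal/mol.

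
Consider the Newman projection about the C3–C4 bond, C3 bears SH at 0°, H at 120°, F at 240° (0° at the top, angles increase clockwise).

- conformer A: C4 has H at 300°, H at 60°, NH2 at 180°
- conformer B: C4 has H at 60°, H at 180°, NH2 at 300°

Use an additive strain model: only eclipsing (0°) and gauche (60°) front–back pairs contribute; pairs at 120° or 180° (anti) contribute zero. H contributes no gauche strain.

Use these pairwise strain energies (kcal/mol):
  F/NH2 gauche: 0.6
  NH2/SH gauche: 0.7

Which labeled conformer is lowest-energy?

A

A (staggered): F(240°)/NH2(180°) gauche 0.6 → 0.6 kcal/mol.
B (staggered): SH(0°)/NH2(300°) gauche 0.7; F(240°)/NH2(300°) gauche 0.6 → 1.3 kcal/mol.
A has the lowest total (0.6 kcal/mol).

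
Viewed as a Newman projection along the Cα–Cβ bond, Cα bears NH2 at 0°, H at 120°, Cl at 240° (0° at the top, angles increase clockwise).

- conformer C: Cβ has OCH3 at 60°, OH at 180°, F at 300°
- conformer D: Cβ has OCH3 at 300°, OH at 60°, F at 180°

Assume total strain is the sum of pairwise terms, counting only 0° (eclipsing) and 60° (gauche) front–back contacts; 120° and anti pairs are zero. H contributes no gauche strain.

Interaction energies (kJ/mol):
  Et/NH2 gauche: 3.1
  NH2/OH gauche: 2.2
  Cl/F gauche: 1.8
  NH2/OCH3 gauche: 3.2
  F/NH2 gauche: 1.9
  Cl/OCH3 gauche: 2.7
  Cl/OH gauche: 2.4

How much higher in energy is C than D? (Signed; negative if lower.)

-0.6 kJ/mol

C (staggered): NH2–OCH3 gauche, NH2–F gauche, Cl–OH gauche, Cl–F gauche; 3.2 + 1.9 + 2.4 + 1.8 = 9.3 kJ/mol.
D (staggered): NH2–OCH3 gauche, NH2–OH gauche, Cl–OCH3 gauche, Cl–F gauche; 3.2 + 2.2 + 2.7 + 1.8 = 9.9 kJ/mol.
E(C) − E(D) = 9.3 − 9.9 = -0.6 kJ/mol.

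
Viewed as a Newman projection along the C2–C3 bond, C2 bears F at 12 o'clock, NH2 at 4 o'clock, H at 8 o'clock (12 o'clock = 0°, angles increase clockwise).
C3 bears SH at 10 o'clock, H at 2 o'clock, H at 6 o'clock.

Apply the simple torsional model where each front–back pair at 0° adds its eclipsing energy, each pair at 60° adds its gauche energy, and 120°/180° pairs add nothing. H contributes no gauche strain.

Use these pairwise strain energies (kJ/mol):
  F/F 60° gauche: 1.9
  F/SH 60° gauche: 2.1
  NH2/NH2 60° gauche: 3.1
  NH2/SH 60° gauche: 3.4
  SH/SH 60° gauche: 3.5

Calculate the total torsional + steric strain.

2.1 kJ/mol

This conformer (staggered): F–SH gauche; 2.1 = 2.1 kJ/mol.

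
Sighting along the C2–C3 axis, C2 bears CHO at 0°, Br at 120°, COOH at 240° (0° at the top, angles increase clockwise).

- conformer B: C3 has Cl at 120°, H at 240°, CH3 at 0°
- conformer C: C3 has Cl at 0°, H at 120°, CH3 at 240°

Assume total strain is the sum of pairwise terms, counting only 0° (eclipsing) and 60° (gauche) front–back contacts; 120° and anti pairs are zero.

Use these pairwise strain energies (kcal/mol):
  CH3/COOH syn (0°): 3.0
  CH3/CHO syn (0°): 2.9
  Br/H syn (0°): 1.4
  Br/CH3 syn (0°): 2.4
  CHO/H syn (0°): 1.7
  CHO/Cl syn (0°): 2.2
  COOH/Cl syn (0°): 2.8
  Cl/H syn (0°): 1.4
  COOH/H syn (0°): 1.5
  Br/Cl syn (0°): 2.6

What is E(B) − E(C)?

+0.4 kcal/mol

B (eclipsed): CHO–CH3 eclipsed, Br–Cl eclipsed, COOH–H eclipsed; 2.9 + 2.6 + 1.5 = 7.0 kcal/mol.
C (eclipsed): CHO–Cl eclipsed, Br–H eclipsed, COOH–CH3 eclipsed; 2.2 + 1.4 + 3.0 = 6.6 kcal/mol.
E(B) − E(C) = 7.0 − 6.6 = +0.4 kcal/mol.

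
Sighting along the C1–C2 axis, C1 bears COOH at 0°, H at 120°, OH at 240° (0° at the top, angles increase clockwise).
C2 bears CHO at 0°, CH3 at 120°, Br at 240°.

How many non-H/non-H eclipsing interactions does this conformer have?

Non-H eclipsing pairs: COOH(0°)/CHO(0°); OH(240°)/Br(240°) — 2 interactions.

2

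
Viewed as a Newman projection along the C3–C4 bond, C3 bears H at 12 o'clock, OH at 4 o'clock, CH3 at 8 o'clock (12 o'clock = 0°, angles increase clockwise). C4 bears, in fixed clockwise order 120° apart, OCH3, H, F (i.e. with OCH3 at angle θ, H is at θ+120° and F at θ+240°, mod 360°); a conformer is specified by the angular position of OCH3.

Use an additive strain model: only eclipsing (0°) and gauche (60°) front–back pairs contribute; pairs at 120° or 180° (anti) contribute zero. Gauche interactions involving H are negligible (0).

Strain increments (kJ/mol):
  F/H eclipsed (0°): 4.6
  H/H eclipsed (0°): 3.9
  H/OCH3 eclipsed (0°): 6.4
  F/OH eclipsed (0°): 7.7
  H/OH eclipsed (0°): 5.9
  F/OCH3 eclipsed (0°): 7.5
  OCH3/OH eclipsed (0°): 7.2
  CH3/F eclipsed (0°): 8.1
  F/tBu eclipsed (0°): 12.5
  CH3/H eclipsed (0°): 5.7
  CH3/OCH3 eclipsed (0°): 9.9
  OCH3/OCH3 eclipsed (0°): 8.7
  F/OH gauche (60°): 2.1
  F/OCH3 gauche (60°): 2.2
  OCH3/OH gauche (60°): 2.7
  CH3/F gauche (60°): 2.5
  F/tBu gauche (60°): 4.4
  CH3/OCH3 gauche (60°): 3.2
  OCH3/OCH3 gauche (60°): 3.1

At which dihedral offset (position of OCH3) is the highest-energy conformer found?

240°

OCH3 at 0° (eclipsed): H(0°)/OCH3(0°) eclipsed 6.4; OH(120°)/H(120°) eclipsed 5.9; CH3(240°)/F(240°) eclipsed 8.1 → 20.4 kJ/mol.
OCH3 at 60° (staggered): OH(120°)/OCH3(60°) gauche 2.7; CH3(240°)/F(300°) gauche 2.5 → 5.2 kJ/mol.
OCH3 at 120° (eclipsed): H(0°)/F(0°) eclipsed 4.6; OH(120°)/OCH3(120°) eclipsed 7.2; CH3(240°)/H(240°) eclipsed 5.7 → 17.5 kJ/mol.
OCH3 at 180° (staggered): OH(120°)/OCH3(180°) gauche 2.7; OH(120°)/F(60°) gauche 2.1; CH3(240°)/OCH3(180°) gauche 3.2 → 8.0 kJ/mol.
OCH3 at 240° (eclipsed): H(0°)/H(0°) eclipsed 3.9; OH(120°)/F(120°) eclipsed 7.7; CH3(240°)/OCH3(240°) eclipsed 9.9 → 21.5 kJ/mol.
OCH3 at 300° (staggered): OH(120°)/F(180°) gauche 2.1; CH3(240°)/OCH3(300°) gauche 3.2; CH3(240°)/F(180°) gauche 2.5 → 7.8 kJ/mol.
The maximum (21.5 kJ/mol) occurs with OCH3 at 240°.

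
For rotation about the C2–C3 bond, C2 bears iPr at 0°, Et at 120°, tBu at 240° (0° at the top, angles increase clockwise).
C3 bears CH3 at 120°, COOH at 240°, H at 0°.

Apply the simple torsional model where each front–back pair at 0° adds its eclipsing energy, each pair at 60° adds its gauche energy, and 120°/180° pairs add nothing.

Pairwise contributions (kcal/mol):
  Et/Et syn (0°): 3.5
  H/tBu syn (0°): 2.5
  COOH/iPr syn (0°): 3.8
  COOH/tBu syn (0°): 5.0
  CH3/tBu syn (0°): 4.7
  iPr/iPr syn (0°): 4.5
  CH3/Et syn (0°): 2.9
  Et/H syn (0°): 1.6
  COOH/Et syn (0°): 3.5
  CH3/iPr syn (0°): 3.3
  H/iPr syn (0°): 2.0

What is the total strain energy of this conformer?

9.9 kcal/mol

This conformer (eclipsed): iPr(0°)/H(0°) eclipsed 2.0; Et(120°)/CH3(120°) eclipsed 2.9; tBu(240°)/COOH(240°) eclipsed 5.0 → 9.9 kcal/mol.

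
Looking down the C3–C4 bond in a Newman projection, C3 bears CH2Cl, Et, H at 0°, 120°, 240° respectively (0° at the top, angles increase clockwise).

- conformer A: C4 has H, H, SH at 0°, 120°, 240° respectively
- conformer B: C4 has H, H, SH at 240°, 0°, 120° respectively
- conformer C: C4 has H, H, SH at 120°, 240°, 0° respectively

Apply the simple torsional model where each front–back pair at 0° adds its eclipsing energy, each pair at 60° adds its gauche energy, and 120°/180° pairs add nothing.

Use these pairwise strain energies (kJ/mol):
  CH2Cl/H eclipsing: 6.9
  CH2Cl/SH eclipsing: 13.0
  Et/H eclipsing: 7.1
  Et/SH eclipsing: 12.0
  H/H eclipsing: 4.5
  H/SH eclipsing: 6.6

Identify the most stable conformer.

A is eclipsed. CH2Cl at 0° is eclipsed with H at 0° (6.9); Et at 120° is eclipsed with H at 120° (7.1); H at 240° is eclipsed with SH at 240° (6.6). Total 20.6 kJ/mol.
B is eclipsed. CH2Cl at 0° is eclipsed with H at 0° (6.9); Et at 120° is eclipsed with SH at 120° (12.0); H at 240° is eclipsed with H at 240° (4.5). Total 23.4 kJ/mol.
C is eclipsed. CH2Cl at 0° is eclipsed with SH at 0° (13.0); Et at 120° is eclipsed with H at 120° (7.1); H at 240° is eclipsed with H at 240° (4.5). Total 24.6 kJ/mol.
A has the lowest total (20.6 kJ/mol).

A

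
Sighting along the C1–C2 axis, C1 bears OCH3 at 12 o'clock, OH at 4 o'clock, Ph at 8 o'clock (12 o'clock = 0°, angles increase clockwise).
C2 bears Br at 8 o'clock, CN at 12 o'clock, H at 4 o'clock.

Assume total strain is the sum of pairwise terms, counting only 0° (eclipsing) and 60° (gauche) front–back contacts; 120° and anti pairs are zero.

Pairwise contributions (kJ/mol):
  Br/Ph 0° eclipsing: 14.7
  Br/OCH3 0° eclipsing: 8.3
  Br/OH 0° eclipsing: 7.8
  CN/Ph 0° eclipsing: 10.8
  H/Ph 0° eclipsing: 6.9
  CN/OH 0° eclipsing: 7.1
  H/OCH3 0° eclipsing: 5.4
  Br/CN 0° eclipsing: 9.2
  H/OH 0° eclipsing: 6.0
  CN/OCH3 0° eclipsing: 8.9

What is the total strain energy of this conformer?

This conformer (eclipsed): OCH3–CN eclipsed, OH–H eclipsed, Ph–Br eclipsed; 8.9 + 6.0 + 14.7 = 29.6 kJ/mol.

29.6 kJ/mol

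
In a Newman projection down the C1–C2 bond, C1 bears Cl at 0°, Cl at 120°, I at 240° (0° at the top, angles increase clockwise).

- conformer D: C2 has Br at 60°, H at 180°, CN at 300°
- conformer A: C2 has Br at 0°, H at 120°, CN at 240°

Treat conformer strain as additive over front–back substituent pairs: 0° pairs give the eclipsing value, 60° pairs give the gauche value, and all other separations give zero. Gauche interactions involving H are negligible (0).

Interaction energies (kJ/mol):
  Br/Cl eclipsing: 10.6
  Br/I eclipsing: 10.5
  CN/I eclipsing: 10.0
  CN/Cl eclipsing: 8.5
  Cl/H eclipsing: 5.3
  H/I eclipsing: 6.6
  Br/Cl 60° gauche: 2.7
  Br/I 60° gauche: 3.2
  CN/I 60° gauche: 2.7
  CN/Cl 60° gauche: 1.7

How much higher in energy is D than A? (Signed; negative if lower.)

-16.1 kJ/mol

D (staggered): Cl(0°)/Br(60°) gauche 2.7; Cl(0°)/CN(300°) gauche 1.7; Cl(120°)/Br(60°) gauche 2.7; I(240°)/CN(300°) gauche 2.7 → 9.8 kJ/mol.
A (eclipsed): Cl(0°)/Br(0°) eclipsed 10.6; Cl(120°)/H(120°) eclipsed 5.3; I(240°)/CN(240°) eclipsed 10.0 → 25.9 kJ/mol.
E(D) − E(A) = 9.8 − 25.9 = -16.1 kJ/mol.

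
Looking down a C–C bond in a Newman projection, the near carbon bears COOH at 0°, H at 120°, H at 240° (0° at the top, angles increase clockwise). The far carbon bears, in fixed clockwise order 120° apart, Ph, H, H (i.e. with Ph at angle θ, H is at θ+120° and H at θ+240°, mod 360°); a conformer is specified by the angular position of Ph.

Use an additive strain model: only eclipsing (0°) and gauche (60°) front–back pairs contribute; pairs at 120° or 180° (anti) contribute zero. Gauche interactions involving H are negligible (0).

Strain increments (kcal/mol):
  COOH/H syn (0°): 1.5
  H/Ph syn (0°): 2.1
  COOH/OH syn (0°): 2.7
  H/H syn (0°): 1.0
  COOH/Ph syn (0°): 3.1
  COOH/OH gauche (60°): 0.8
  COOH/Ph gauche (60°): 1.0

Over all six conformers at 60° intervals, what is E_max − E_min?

Ph at 0° (eclipsed): COOH(0°)/Ph(0°) eclipsed 3.1; H(120°)/H(120°) eclipsed 1.0; H(240°)/H(240°) eclipsed 1.0 → 5.1 kcal/mol.
Ph at 60° (staggered): COOH(0°)/Ph(60°) gauche 1.0 → 1.0 kcal/mol.
Ph at 120° (eclipsed): COOH(0°)/H(0°) eclipsed 1.5; H(120°)/Ph(120°) eclipsed 2.1; H(240°)/H(240°) eclipsed 1.0 → 4.6 kcal/mol.
Ph at 180° (staggered): no non-H gauche contacts → 0.0 kcal/mol.
Ph at 240° (eclipsed): COOH(0°)/H(0°) eclipsed 1.5; H(120°)/H(120°) eclipsed 1.0; H(240°)/Ph(240°) eclipsed 2.1 → 4.6 kcal/mol.
Ph at 300° (staggered): COOH(0°)/Ph(300°) gauche 1.0 → 1.0 kcal/mol.
Max at 0° (5.1 kcal/mol), min at 180° (0.0 kcal/mol); barrier = 5.1 kcal/mol.

5.1 kcal/mol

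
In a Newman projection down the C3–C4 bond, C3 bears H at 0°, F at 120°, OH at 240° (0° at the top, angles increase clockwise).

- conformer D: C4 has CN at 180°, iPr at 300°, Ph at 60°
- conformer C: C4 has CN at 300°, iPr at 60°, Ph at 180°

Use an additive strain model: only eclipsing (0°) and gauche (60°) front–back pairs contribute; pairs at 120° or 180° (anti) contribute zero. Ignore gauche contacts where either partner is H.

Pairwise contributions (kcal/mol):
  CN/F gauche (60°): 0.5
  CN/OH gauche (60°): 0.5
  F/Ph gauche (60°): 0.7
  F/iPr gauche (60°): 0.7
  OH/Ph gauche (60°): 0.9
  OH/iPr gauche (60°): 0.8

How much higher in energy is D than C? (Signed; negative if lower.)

D is staggered. F at 120° is gauche with CN at 180° (0.5); F at 120° is gauche with Ph at 60° (0.7); OH at 240° is gauche with CN at 180° (0.5); OH at 240° is gauche with iPr at 300° (0.8). Total 2.5 kcal/mol.
C is staggered. F at 120° is gauche with iPr at 60° (0.7); F at 120° is gauche with Ph at 180° (0.7); OH at 240° is gauche with CN at 300° (0.5); OH at 240° is gauche with Ph at 180° (0.9). Total 2.8 kcal/mol.
E(D) − E(C) = 2.5 − 2.8 = -0.3 kcal/mol.

-0.3 kcal/mol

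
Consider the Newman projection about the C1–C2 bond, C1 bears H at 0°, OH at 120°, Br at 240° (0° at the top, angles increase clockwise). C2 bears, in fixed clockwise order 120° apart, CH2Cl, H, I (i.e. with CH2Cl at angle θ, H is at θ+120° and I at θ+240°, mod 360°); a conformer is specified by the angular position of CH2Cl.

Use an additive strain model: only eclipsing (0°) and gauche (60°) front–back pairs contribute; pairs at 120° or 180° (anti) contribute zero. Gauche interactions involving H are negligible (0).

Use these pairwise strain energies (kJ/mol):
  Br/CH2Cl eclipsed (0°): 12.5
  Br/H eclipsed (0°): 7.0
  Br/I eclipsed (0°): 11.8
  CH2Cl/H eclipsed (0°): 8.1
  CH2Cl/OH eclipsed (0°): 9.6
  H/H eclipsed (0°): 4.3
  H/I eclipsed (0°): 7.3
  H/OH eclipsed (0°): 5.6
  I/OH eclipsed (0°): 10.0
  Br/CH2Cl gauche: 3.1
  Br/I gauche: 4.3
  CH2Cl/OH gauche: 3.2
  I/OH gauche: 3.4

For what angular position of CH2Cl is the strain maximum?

240°

CH2Cl at 0° (eclipsed): H(0°)/CH2Cl(0°) eclipsed 8.1; OH(120°)/H(120°) eclipsed 5.6; Br(240°)/I(240°) eclipsed 11.8 → 25.5 kJ/mol.
CH2Cl at 60° (staggered): OH(120°)/CH2Cl(60°) gauche 3.2; Br(240°)/I(300°) gauche 4.3 → 7.5 kJ/mol.
CH2Cl at 120° (eclipsed): H(0°)/I(0°) eclipsed 7.3; OH(120°)/CH2Cl(120°) eclipsed 9.6; Br(240°)/H(240°) eclipsed 7.0 → 23.9 kJ/mol.
CH2Cl at 180° (staggered): OH(120°)/CH2Cl(180°) gauche 3.2; OH(120°)/I(60°) gauche 3.4; Br(240°)/CH2Cl(180°) gauche 3.1 → 9.7 kJ/mol.
CH2Cl at 240° (eclipsed): H(0°)/H(0°) eclipsed 4.3; OH(120°)/I(120°) eclipsed 10.0; Br(240°)/CH2Cl(240°) eclipsed 12.5 → 26.8 kJ/mol.
CH2Cl at 300° (staggered): OH(120°)/I(180°) gauche 3.4; Br(240°)/CH2Cl(300°) gauche 3.1; Br(240°)/I(180°) gauche 4.3 → 10.8 kJ/mol.
The maximum (26.8 kJ/mol) occurs with CH2Cl at 240°.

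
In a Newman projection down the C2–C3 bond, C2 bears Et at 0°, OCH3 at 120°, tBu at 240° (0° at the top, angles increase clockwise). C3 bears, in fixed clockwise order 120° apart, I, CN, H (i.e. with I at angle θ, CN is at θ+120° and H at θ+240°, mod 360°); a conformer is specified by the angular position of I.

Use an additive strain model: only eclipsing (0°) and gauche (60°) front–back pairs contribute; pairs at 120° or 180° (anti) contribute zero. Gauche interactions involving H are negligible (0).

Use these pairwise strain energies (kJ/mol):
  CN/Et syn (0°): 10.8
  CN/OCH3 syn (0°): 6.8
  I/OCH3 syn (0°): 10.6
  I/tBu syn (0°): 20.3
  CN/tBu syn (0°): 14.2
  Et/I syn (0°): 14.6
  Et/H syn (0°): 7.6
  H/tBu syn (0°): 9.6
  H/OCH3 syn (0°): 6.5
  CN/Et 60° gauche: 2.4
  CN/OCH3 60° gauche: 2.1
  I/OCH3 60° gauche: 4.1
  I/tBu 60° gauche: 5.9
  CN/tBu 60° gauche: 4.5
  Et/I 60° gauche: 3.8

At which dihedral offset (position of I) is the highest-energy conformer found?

240°

I at 0° (eclipsed): Et–I eclipsed, OCH3–CN eclipsed, tBu–H eclipsed; 14.6 + 6.8 + 9.6 = 31.0 kJ/mol.
I at 60° (staggered): Et–I gauche, OCH3–I gauche, OCH3–CN gauche, tBu–CN gauche; 3.8 + 4.1 + 2.1 + 4.5 = 14.5 kJ/mol.
I at 120° (eclipsed): Et–H eclipsed, OCH3–I eclipsed, tBu–CN eclipsed; 7.6 + 10.6 + 14.2 = 32.4 kJ/mol.
I at 180° (staggered): Et–CN gauche, OCH3–I gauche, tBu–I gauche, tBu–CN gauche; 2.4 + 4.1 + 5.9 + 4.5 = 16.9 kJ/mol.
I at 240° (eclipsed): Et–CN eclipsed, OCH3–H eclipsed, tBu–I eclipsed; 10.8 + 6.5 + 20.3 = 37.6 kJ/mol.
I at 300° (staggered): Et–I gauche, Et–CN gauche, OCH3–CN gauche, tBu–I gauche; 3.8 + 2.4 + 2.1 + 5.9 = 14.2 kJ/mol.
The maximum (37.6 kJ/mol) occurs with I at 240°.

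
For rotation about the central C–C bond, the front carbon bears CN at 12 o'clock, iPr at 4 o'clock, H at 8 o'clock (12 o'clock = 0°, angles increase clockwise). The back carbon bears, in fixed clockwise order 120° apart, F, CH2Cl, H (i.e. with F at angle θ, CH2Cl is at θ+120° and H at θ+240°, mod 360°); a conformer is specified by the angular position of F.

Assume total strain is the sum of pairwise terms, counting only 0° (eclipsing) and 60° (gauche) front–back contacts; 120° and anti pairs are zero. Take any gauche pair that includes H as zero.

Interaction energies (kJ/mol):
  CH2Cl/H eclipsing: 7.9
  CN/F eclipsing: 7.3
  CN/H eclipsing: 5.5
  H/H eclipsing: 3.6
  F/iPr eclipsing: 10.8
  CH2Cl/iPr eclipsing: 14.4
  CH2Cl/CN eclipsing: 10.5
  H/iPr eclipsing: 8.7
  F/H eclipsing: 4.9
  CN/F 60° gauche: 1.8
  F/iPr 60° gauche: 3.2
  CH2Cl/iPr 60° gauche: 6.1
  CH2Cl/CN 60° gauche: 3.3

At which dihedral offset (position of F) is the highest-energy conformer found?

0°

F at 0° (eclipsed): CN–F eclipsed, iPr–CH2Cl eclipsed, H–H eclipsed; 7.3 + 14.4 + 3.6 = 25.3 kJ/mol.
F at 60° (staggered): CN–F gauche, iPr–F gauche, iPr–CH2Cl gauche; 1.8 + 3.2 + 6.1 = 11.1 kJ/mol.
F at 120° (eclipsed): CN–H eclipsed, iPr–F eclipsed, H–CH2Cl eclipsed; 5.5 + 10.8 + 7.9 = 24.2 kJ/mol.
F at 180° (staggered): CN–CH2Cl gauche, iPr–F gauche; 3.3 + 3.2 = 6.5 kJ/mol.
F at 240° (eclipsed): CN–CH2Cl eclipsed, iPr–H eclipsed, H–F eclipsed; 10.5 + 8.7 + 4.9 = 24.1 kJ/mol.
F at 300° (staggered): CN–F gauche, CN–CH2Cl gauche, iPr–CH2Cl gauche; 1.8 + 3.3 + 6.1 = 11.2 kJ/mol.
The maximum (25.3 kJ/mol) occurs with F at 0°.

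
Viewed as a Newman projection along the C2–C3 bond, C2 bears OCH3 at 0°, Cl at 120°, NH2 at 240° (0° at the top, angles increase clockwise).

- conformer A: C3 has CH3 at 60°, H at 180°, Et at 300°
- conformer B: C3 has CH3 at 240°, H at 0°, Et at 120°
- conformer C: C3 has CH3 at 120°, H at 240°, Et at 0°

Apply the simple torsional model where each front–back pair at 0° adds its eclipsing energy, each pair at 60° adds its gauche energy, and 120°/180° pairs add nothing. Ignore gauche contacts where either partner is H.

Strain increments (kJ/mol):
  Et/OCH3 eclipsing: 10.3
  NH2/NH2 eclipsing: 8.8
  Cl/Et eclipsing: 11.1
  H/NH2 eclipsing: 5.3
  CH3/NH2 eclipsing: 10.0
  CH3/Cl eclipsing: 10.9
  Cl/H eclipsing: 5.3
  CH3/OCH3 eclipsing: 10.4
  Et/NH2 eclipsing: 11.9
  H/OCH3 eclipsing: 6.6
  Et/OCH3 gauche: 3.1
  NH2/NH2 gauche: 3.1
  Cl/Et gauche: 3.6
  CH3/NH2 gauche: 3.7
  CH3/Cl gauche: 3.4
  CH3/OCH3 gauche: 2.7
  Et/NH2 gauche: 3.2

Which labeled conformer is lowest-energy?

A

A (staggered): OCH3–CH3 gauche, OCH3–Et gauche, Cl–CH3 gauche, NH2–Et gauche; 2.7 + 3.1 + 3.4 + 3.2 = 12.4 kJ/mol.
B (eclipsed): OCH3–H eclipsed, Cl–Et eclipsed, NH2–CH3 eclipsed; 6.6 + 11.1 + 10.0 = 27.7 kJ/mol.
C (eclipsed): OCH3–Et eclipsed, Cl–CH3 eclipsed, NH2–H eclipsed; 10.3 + 10.9 + 5.3 = 26.5 kJ/mol.
A has the lowest total (12.4 kJ/mol).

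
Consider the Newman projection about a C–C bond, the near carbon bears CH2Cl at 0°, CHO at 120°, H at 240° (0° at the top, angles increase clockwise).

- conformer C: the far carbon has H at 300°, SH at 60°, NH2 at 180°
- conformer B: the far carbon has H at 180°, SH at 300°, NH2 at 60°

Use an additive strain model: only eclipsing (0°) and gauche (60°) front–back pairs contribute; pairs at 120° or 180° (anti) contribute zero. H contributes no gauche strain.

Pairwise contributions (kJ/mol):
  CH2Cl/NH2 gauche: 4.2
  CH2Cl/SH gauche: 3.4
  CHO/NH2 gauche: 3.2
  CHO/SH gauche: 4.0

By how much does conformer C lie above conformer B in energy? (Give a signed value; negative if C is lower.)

C (staggered): CH2Cl(0°)/SH(60°) gauche 3.4; CHO(120°)/SH(60°) gauche 4.0; CHO(120°)/NH2(180°) gauche 3.2 → 10.6 kJ/mol.
B (staggered): CH2Cl(0°)/SH(300°) gauche 3.4; CH2Cl(0°)/NH2(60°) gauche 4.2; CHO(120°)/NH2(60°) gauche 3.2 → 10.8 kJ/mol.
E(C) − E(B) = 10.6 − 10.8 = -0.2 kJ/mol.

-0.2 kJ/mol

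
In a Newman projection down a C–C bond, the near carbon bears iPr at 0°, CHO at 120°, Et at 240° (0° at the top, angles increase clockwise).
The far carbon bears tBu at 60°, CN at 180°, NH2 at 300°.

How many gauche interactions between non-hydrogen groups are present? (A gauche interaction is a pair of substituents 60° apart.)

6

Non-H gauche pairs: iPr(0°)/tBu(60°); iPr(0°)/NH2(300°); CHO(120°)/tBu(60°); CHO(120°)/CN(180°); Et(240°)/CN(180°); Et(240°)/NH2(300°) — 6 interactions.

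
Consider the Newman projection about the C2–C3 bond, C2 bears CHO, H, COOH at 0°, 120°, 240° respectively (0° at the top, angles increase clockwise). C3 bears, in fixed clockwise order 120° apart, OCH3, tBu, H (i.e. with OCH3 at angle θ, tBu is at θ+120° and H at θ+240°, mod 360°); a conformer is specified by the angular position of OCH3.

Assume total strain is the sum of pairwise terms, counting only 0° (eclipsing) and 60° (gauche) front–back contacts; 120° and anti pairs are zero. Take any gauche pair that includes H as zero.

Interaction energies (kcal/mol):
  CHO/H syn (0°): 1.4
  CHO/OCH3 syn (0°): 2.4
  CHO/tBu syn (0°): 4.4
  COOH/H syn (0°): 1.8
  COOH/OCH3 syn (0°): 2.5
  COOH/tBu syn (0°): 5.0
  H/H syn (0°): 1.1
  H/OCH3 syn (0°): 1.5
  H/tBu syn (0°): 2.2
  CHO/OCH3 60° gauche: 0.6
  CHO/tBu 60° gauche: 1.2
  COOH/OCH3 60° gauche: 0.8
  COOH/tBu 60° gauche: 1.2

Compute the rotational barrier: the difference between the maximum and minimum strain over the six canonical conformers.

6.2 kcal/mol

OCH3 at 0° (eclipsed): CHO–OCH3 eclipsed, H–tBu eclipsed, COOH–H eclipsed; 2.4 + 2.2 + 1.8 = 6.4 kcal/mol.
OCH3 at 60° (staggered): CHO–OCH3 gauche, COOH–tBu gauche; 0.6 + 1.2 = 1.8 kcal/mol.
OCH3 at 120° (eclipsed): CHO–H eclipsed, H–OCH3 eclipsed, COOH–tBu eclipsed; 1.4 + 1.5 + 5.0 = 7.9 kcal/mol.
OCH3 at 180° (staggered): CHO–tBu gauche, COOH–OCH3 gauche, COOH–tBu gauche; 1.2 + 0.8 + 1.2 = 3.2 kcal/mol.
OCH3 at 240° (eclipsed): CHO–tBu eclipsed, H–H eclipsed, COOH–OCH3 eclipsed; 4.4 + 1.1 + 2.5 = 8.0 kcal/mol.
OCH3 at 300° (staggered): CHO–OCH3 gauche, CHO–tBu gauche, COOH–OCH3 gauche; 0.6 + 1.2 + 0.8 = 2.6 kcal/mol.
Max at 240° (8.0 kcal/mol), min at 60° (1.8 kcal/mol); barrier = 6.2 kcal/mol.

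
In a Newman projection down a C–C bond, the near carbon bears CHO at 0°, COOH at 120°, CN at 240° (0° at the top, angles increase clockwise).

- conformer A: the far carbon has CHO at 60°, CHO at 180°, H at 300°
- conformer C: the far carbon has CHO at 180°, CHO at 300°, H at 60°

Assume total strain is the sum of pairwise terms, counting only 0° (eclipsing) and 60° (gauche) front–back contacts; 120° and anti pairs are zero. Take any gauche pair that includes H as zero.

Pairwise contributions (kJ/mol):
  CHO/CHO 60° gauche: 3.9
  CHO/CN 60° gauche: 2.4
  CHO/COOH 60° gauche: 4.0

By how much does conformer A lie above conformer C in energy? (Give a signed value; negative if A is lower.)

A (staggered): CHO(0°)/CHO(60°) gauche 3.9; COOH(120°)/CHO(60°) gauche 4.0; COOH(120°)/CHO(180°) gauche 4.0; CN(240°)/CHO(180°) gauche 2.4 → 14.3 kJ/mol.
C (staggered): CHO(0°)/CHO(300°) gauche 3.9; COOH(120°)/CHO(180°) gauche 4.0; CN(240°)/CHO(180°) gauche 2.4; CN(240°)/CHO(300°) gauche 2.4 → 12.7 kJ/mol.
E(A) − E(C) = 14.3 − 12.7 = +1.6 kJ/mol.

+1.6 kJ/mol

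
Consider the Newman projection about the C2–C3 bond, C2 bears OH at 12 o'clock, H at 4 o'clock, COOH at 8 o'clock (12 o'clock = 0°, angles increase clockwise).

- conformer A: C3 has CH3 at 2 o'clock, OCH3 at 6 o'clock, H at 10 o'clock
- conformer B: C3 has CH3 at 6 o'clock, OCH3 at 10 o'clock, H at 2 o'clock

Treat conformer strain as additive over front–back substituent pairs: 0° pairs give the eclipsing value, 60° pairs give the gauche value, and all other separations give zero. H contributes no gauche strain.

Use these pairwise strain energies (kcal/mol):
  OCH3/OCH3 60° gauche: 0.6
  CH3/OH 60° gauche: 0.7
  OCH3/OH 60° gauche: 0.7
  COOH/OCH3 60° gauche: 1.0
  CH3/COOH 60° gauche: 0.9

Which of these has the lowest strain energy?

A

A (staggered): OH(0°)/CH3(60°) gauche 0.7; COOH(240°)/OCH3(180°) gauche 1.0 → 1.7 kcal/mol.
B (staggered): OH(0°)/OCH3(300°) gauche 0.7; COOH(240°)/CH3(180°) gauche 0.9; COOH(240°)/OCH3(300°) gauche 1.0 → 2.6 kcal/mol.
A has the lowest total (1.7 kcal/mol).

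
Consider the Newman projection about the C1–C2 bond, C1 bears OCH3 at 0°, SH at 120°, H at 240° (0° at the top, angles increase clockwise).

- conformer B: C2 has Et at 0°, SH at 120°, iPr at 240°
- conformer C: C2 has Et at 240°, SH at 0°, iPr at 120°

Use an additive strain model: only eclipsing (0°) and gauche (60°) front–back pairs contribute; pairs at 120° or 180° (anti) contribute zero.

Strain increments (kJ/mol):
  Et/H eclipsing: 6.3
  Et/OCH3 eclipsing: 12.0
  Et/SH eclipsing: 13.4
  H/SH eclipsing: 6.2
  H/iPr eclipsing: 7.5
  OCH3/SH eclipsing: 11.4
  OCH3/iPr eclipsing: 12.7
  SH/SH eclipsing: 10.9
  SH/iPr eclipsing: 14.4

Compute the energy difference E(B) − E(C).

-1.7 kJ/mol

B (eclipsed): OCH3–Et eclipsed, SH–SH eclipsed, H–iPr eclipsed; 12.0 + 10.9 + 7.5 = 30.4 kJ/mol.
C (eclipsed): OCH3–SH eclipsed, SH–iPr eclipsed, H–Et eclipsed; 11.4 + 14.4 + 6.3 = 32.1 kJ/mol.
E(B) − E(C) = 30.4 − 32.1 = -1.7 kJ/mol.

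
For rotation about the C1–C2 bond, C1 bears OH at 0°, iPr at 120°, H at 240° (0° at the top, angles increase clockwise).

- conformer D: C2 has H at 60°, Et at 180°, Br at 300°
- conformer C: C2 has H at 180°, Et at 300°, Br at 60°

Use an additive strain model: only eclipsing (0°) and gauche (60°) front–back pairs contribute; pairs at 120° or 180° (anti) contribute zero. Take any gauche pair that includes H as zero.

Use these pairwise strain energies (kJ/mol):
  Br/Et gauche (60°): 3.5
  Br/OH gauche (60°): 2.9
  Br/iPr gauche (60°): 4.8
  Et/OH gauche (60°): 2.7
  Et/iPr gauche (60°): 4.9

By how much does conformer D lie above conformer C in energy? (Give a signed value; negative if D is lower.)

-2.6 kJ/mol

D (staggered): OH(0°)/Br(300°) gauche 2.9; iPr(120°)/Et(180°) gauche 4.9 → 7.8 kJ/mol.
C (staggered): OH(0°)/Et(300°) gauche 2.7; OH(0°)/Br(60°) gauche 2.9; iPr(120°)/Br(60°) gauche 4.8 → 10.4 kJ/mol.
E(D) − E(C) = 7.8 − 10.4 = -2.6 kJ/mol.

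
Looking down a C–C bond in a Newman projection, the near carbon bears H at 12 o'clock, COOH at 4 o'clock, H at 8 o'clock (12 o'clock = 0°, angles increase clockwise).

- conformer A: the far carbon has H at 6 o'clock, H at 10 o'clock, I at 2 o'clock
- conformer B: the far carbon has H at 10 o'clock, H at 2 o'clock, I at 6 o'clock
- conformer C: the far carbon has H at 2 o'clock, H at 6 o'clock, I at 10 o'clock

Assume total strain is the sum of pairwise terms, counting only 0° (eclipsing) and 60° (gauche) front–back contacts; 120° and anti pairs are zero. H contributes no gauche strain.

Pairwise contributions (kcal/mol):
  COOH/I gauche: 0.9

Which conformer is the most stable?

A (staggered): COOH(120°)/I(60°) gauche 0.9 → 0.9 kcal/mol.
B (staggered): COOH(120°)/I(180°) gauche 0.9 → 0.9 kcal/mol.
C (staggered): no non-H gauche contacts → 0.0 kcal/mol.
C has the lowest total (0.0 kcal/mol).

C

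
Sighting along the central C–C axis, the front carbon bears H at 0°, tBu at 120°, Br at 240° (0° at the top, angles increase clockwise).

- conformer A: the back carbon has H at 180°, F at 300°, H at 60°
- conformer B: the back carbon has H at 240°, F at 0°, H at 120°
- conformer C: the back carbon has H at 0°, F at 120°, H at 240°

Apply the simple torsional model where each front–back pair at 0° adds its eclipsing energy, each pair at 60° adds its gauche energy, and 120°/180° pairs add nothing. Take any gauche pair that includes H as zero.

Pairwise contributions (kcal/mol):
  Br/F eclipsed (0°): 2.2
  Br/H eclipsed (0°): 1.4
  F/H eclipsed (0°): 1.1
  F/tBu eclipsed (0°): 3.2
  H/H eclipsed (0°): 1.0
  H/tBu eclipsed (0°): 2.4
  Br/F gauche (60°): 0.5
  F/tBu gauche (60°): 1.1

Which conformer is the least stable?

A (staggered): Br(240°)/F(300°) gauche 0.5 → 0.5 kcal/mol.
B (eclipsed): H(0°)/F(0°) eclipsed 1.1; tBu(120°)/H(120°) eclipsed 2.4; Br(240°)/H(240°) eclipsed 1.4 → 4.9 kcal/mol.
C (eclipsed): H(0°)/H(0°) eclipsed 1.0; tBu(120°)/F(120°) eclipsed 3.2; Br(240°)/H(240°) eclipsed 1.4 → 5.6 kcal/mol.
C has the highest total (5.6 kcal/mol).

C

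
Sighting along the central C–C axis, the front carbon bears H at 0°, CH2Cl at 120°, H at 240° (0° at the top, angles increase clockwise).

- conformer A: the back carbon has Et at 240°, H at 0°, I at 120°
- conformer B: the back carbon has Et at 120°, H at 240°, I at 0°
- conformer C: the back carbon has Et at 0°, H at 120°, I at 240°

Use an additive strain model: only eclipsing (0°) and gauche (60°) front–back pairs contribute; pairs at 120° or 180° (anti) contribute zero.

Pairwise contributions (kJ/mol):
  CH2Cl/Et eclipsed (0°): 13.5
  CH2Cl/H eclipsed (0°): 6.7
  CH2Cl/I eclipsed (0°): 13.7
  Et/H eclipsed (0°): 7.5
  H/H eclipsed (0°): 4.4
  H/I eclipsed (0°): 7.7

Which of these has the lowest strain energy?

A (eclipsed): H(0°)/H(0°) eclipsed 4.4; CH2Cl(120°)/I(120°) eclipsed 13.7; H(240°)/Et(240°) eclipsed 7.5 → 25.6 kJ/mol.
B (eclipsed): H(0°)/I(0°) eclipsed 7.7; CH2Cl(120°)/Et(120°) eclipsed 13.5; H(240°)/H(240°) eclipsed 4.4 → 25.6 kJ/mol.
C (eclipsed): H(0°)/Et(0°) eclipsed 7.5; CH2Cl(120°)/H(120°) eclipsed 6.7; H(240°)/I(240°) eclipsed 7.7 → 21.9 kJ/mol.
C has the lowest total (21.9 kJ/mol).

C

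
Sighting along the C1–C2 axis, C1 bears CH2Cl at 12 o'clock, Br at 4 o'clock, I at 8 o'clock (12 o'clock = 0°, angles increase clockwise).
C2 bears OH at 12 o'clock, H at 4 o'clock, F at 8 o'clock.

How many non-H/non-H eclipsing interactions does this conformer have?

2

Non-H eclipsing pairs: CH2Cl(0°)/OH(0°); I(240°)/F(240°) — 2 interactions.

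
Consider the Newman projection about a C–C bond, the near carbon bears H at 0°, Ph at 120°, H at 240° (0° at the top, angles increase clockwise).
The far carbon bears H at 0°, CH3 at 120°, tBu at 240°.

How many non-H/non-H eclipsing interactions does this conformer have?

1

Non-H eclipsing pairs: Ph(120°)/CH3(120°) — 1 interaction.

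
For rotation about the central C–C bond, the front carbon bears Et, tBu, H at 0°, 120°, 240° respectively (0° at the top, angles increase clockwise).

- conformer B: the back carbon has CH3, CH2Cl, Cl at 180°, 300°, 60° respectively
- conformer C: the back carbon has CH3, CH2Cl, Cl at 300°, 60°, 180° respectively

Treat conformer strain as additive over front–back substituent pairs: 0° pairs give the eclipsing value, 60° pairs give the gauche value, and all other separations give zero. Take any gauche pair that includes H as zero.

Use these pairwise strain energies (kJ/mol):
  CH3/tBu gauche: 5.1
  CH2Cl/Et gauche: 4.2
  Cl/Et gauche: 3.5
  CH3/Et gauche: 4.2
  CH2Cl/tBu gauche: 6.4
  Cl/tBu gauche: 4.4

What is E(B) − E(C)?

-2.0 kJ/mol

B (staggered): Et(0°)/CH2Cl(300°) gauche 4.2; Et(0°)/Cl(60°) gauche 3.5; tBu(120°)/CH3(180°) gauche 5.1; tBu(120°)/Cl(60°) gauche 4.4 → 17.2 kJ/mol.
C (staggered): Et(0°)/CH3(300°) gauche 4.2; Et(0°)/CH2Cl(60°) gauche 4.2; tBu(120°)/CH2Cl(60°) gauche 6.4; tBu(120°)/Cl(180°) gauche 4.4 → 19.2 kJ/mol.
E(B) − E(C) = 17.2 − 19.2 = -2.0 kJ/mol.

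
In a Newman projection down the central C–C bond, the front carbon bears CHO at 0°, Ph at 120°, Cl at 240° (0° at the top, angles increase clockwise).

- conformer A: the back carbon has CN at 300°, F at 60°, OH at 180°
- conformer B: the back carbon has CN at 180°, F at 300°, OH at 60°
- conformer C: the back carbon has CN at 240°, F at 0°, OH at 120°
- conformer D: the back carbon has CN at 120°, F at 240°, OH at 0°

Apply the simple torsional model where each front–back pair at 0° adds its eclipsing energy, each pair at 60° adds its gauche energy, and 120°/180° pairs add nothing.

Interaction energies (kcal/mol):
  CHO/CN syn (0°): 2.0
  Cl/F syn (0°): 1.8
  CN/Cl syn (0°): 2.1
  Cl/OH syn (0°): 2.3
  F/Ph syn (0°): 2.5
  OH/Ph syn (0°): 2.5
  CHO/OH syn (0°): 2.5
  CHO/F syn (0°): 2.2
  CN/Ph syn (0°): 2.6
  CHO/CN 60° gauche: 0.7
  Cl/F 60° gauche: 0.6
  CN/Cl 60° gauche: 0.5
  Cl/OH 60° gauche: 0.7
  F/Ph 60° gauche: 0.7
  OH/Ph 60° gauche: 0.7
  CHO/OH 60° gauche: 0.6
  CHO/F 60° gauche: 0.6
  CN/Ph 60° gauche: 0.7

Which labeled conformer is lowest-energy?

A (staggered): CHO(0°)/CN(300°) gauche 0.7; CHO(0°)/F(60°) gauche 0.6; Ph(120°)/F(60°) gauche 0.7; Ph(120°)/OH(180°) gauche 0.7; Cl(240°)/CN(300°) gauche 0.5; Cl(240°)/OH(180°) gauche 0.7 → 3.9 kcal/mol.
B (staggered): CHO(0°)/F(300°) gauche 0.6; CHO(0°)/OH(60°) gauche 0.6; Ph(120°)/CN(180°) gauche 0.7; Ph(120°)/OH(60°) gauche 0.7; Cl(240°)/CN(180°) gauche 0.5; Cl(240°)/F(300°) gauche 0.6 → 3.7 kcal/mol.
C (eclipsed): CHO(0°)/F(0°) eclipsed 2.2; Ph(120°)/OH(120°) eclipsed 2.5; Cl(240°)/CN(240°) eclipsed 2.1 → 6.8 kcal/mol.
D (eclipsed): CHO(0°)/OH(0°) eclipsed 2.5; Ph(120°)/CN(120°) eclipsed 2.6; Cl(240°)/F(240°) eclipsed 1.8 → 6.9 kcal/mol.
B has the lowest total (3.7 kcal/mol).

B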